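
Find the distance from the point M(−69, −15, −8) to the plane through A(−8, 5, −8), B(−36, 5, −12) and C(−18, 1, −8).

AB = (−28, 0, −4) and AC = (−10, −4, 0), so a normal is n = AB × AC = (−16, 40, 112).
d = |(-16)·(-69) + 40·(-15) + 112·(-8) − (-568)| / √(256 + 1600 + 12544) = |176| / 120 = 22/15.

22/15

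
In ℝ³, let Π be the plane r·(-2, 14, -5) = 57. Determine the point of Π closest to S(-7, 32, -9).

n = (-2, 14, -5), |n|² = 225, and n·S − 57 = 450.
t = 450/225 = 2, so the foot is S − t·n = (-7, 32, -9) − 2·(-2, 14, -5) = (-3, 4, 1).

(-3, 4, 1)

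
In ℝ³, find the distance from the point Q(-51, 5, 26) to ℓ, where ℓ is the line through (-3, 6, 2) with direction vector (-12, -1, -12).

36√2

Direction vector d = (-12, -1, -12).
AP = (-48, -1, 24); AP·d = 289, |AP|² = 2881, |d|² = 289.
distance² = |AP|² − (AP·d)²/|d|² = 2881 − 83521/289 = 2592, so the distance is 36√2.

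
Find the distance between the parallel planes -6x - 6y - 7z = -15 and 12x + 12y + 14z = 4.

13/11

Divide the second equation by -2 to match normals: -6x - 6y - 7z = -2.
With common normal n = (-6, -6, -7) (|n| = 11), the distance is |(-15) − (-2)|/|n| = 13/11.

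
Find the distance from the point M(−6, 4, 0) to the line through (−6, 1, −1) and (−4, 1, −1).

√10

A direction vector is d = (2, 0, 0).
AP = (0, 3, 1), and AP × d = (0, 2, −6).
|AP × d|² = 40 and |d|² = 4, so the distance is √(40/4) = √10.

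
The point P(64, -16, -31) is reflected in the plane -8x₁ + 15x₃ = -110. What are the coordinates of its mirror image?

(16, -16, 59)

n = (-8, 0, 15), |n|² = 289, n·P − (-110) = -867, so t = -867/289 = -3.
Foot F = P − (-3)·n = (40, -16, 14); the reflection is 2F − P = (16, -16, 59).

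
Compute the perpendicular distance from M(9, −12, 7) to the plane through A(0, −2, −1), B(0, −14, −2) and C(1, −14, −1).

AB = (0, −12, −1) and AC = (1, −12, 0), so a normal is n = AB × AC = (−12, −1, 12).
n = (−12, −1, 12); n·P − (-10) = -2; |n| = 17; distance = 2/17.

2/17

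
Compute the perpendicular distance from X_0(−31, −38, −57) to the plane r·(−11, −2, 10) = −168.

1

n = (−11, −2, 10); n·P − (-168) = 15; |n| = 15; distance = 15/15 = 1.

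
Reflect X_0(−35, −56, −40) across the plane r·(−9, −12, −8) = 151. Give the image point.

(37, 40, 24)

With n = (−9, −12, −8), the signed offset is (n·X_0 − 151)/|n|² = 1156/289 = 4.
X_0' = X_0 − 2t·n = (−35, −56, −40) − 8·(−9, −12, −8) = (37, 40, 24).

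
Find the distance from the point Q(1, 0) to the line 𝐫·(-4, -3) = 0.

d = |(-4)·1 + (-3)·0 − 0| / √(16 + 9) = |-4|/5 = 4/5.

4/5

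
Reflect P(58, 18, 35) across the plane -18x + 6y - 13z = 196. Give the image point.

With n = (-18, 6, -13), the signed offset is (n·P − 196)/|n|² = -1587/529 = -3.
P' = P − 2t·n = (58, 18, 35) − (-6)·(-18, 6, -13) = (-50, 54, -43).

(-50, 54, -43)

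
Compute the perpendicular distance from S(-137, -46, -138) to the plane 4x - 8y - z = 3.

5

Normal vector n = (4, -8, -1), and n·(-137, -46, -138) - 3 = -45.
|n| = √(16 + 64 + 1) = 9, so the distance is |-45|/9 = 5.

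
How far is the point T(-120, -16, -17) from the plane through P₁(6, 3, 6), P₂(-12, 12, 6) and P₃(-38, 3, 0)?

P₁P₂ = (-18, 9, 0) and P₁P₃ = (-44, 0, -6), so a normal is n = P₁P₂ × P₁P₃ = (-54, -108, 396).
n = (-54, -108, 396); n·P − 1728 = -252; |n| = 414; distance = 252/414 = 14/23.

14/23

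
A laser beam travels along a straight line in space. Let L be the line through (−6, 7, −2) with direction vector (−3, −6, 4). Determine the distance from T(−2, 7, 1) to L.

Direction vector d = (−3, −6, 4).
AP = (4, 0, 3); AP·d = 0, |AP|² = 25, |d|² = 61.
distance² = |AP|² − (AP·d)²/|d|² = 25 − 0/61 = 25, so the distance is 5.

5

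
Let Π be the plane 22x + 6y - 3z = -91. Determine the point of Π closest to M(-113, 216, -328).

n = (22, 6, -3), |n|² = 529, and n·M − (-91) = -115.
t = -115/529 = -5/23, so the foot is M − t·n = (-113, 216, -328) − (-5/23)·(22, 6, -3) = (-2489/23, 4998/23, -7559/23).

(-2489/23, 4998/23, -7559/23)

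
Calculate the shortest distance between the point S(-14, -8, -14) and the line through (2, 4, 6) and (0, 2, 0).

A direction vector is d = (-2, -2, -6).
AP = (-16, -12, -20); AP·d = 176, |AP|² = 800, |d|² = 44.
distance² = |AP|² − (AP·d)²/|d|² = 800 − 30976/44 = 96, so the distance is 4√6.

4√6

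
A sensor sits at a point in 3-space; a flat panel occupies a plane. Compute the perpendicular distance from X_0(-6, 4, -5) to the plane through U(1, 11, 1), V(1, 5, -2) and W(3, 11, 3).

3

UV = (0, -6, -3) and UW = (2, 0, 2), so a normal is n = UV × UW = (-12, -6, 12).
n = (-12, -6, 12); n·P − (-66) = 54; |n| = 18; distance = 54/18 = 3.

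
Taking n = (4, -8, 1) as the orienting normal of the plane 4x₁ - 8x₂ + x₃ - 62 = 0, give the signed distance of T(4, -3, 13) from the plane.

n·T − 62 = -9.
|n| = 9, so the signed distance is -9/9 = -1.

-1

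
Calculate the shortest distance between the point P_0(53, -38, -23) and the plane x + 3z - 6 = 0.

22/√10

n = (1, 0, 3); n·P − 6 = -22; |n| = √10; distance = 22/√10 = 11√10/5.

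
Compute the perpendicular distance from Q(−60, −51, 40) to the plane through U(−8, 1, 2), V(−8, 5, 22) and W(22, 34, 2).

8/5

UV = (0, 4, 20) and UW = (30, 33, 0), so a normal is n = UV × UW = (−660, 600, −120).
d = |(-660)·(-60) + 600·(-51) + (-120)·40 − 5640| / √(435600 + 360000 + 14400) = |-1440| / 900 = 8/5.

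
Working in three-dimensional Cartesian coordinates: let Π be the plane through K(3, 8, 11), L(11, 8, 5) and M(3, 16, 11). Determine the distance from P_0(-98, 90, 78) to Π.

KL = (8, 0, -6) and KM = (0, 8, 0), so a normal is n = KL × KM = (48, 0, 64).
Then n·(-98, 90, 78) - 848 = -560.
|n| = √(2304 + 0 + 4096) = 80, so the distance is |-560|/80 = 7.

7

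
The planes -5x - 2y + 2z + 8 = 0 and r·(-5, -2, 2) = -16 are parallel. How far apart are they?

Both planes have normal n = (-5, -2, 2), |n| = √33. Any point on the first plane is at distance |(-16) − (-8)|/|n| = 8/√33 = 8√33/33 from the second.

8/√33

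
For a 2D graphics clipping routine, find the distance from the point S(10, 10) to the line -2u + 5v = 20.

d = |(-2)·10 + 5·10 − 20| / √(4 + 25) = |10|/√29 = 10√29/29.

10/√29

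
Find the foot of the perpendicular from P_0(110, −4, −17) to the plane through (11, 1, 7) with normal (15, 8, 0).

n = (15, 8, 0), |n|² = 289, and n·P_0 − 173 = 1445.
t = 1445/289 = 5, so the foot is P_0 − t·n = (110, −4, −17) − 5·(15, 8, 0) = (35, −44, −17).

(35, -44, -17)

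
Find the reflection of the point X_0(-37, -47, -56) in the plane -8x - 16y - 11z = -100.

(27, 81, 32)

With n = (-8, -16, -11), the signed offset is (n·X_0 − (-100))/|n|² = 1764/441 = 4.
X_0' = X_0 − 2t·n = (-37, -47, -56) − 8·(-8, -16, -11) = (27, 81, 32).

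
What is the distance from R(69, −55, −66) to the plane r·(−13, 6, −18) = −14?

d = |(-13)·69 + 6·(-55) + (-18)·(-66) − (-14)| / √(169 + 36 + 324) = |-25| / 23 = 25/23.

25/23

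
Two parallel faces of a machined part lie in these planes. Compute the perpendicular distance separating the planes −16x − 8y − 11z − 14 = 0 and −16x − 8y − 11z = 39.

Both planes have normal n = (−16, −8, −11), |n| = 21. Any point on the first plane is at distance |39 − 14|/|n| = 25/21 from the second.

25/21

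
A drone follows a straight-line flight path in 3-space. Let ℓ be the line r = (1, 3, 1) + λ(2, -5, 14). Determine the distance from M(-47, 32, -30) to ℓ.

√2081

Direction vector d = (2, -5, 14).
AP = (-48, 29, -31); AP·d = -675, |AP|² = 4106, |d|² = 225.
distance² = |AP|² − (AP·d)²/|d|² = 4106 − 455625/225 = 2081, so the distance is √2081.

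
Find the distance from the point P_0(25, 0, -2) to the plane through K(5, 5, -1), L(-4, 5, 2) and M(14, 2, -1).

KL = (-9, 0, 3) and KM = (9, -3, 0), so a normal is n = KL × KM = (9, 27, 27).
d = |9·25 + 27·0 + 27·(-2) − 153| / √(81 + 729 + 729) = |18| / (9√19) = 2√19/19.

2/√19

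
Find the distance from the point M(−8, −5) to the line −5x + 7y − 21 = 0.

16/√74

d = |(-5)·(-8) + 7·(-5) − 21| / √(25 + 49) = |-16|/√74 = 16/√74.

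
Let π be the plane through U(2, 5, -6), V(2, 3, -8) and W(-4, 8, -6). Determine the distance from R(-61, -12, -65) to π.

UV = (0, -2, -2) and UW = (-6, 3, 0), so a normal is n = UV × UW = (6, 12, -12).
Then n·(-61, -12, -65) - 144 = 126.
|n| = √(36 + 144 + 144) = 18, so the distance is |126|/18 = 7.

7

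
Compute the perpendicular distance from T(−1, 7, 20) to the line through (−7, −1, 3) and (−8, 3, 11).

A direction vector is d = (−1, 4, 8).
AP = (6, 8, 17); AP·d = 162, |AP|² = 389, |d|² = 81.
distance² = |AP|² − (AP·d)²/|d|² = 389 − 26244/81 = 65, so the distance is √65.

√65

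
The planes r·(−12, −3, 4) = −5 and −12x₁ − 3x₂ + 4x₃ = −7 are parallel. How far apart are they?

With common normal n = (−12, −3, 4) (|n| = 13), the distance is |(-5) − (-7)|/|n| = 2/13.

2/13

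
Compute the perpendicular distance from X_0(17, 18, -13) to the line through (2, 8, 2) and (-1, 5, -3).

A direction vector is d = (-3, -3, -5).
AP = (15, 10, -15); AP·d = 0, |AP|² = 550, |d|² = 43.
distance² = |AP|² − (AP·d)²/|d|² = 550 − 0/43 = 550, so the distance is 5√22.

5√22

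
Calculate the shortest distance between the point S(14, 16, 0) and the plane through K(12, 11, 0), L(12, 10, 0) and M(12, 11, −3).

KL = (0, −1, 0) and KM = (0, 0, −3), so a normal is n = KL × KM = (3, 0, 0).
Then n·(14, 16, 0) − 36 = 6.
|n| = √(9 + 0 + 0) = 3, so the distance is |6|/3 = 2.

2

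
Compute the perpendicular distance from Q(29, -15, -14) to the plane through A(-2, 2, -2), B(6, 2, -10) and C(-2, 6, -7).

AB = (8, 0, -8) and AC = (0, 4, -5), so a normal is n = AB × AC = (32, 40, 32).
d = |32·29 + 40·(-15) + 32·(-14) − (-48)| / √(1024 + 1600 + 1024) = |-72| / (8√57) = 9/√57.

9/√57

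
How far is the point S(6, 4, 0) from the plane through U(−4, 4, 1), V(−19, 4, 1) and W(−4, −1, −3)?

UV = (−15, 0, 0) and UW = (0, −5, −4), so a normal is n = UV × UW = (0, −60, 75).
Then n·(6, 4, 0) − (−165) = −75.
|n| = √(0 + 3600 + 5625) = 15√41, so the distance is |-75|/(15√41) = 5/√41.

5√41/41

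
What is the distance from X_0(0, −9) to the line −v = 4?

5

d = |0·0 + (-1)·(-9) − 4| / √(0 + 1) = |5|/1 = 5.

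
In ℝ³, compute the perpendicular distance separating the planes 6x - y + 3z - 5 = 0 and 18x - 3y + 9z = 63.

Divide the second equation by 3 to match normals: 6x - y + 3z = 21.
Both planes have normal n = (6, -1, 3), |n| = √46. Any point on the first plane is at distance |21 − 5|/|n| = 16/√46 from the second.

8√46/23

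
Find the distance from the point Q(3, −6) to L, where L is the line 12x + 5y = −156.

The normal to the line is n = (12, 5) with |n| = 13.
|n·Q − (-156)| = |6 − (-156)| = 162, so the distance is 162/13.

162/13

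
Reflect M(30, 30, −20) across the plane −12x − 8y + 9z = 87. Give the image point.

(-42, -18, 34)

n = (−12, −8, 9), |n|² = 289, n·M − 87 = -867, so t = -867/289 = -3.
Foot F = M − (-3)·n = (−6, 6, 7); the reflection is 2F − M = (−42, −18, 34).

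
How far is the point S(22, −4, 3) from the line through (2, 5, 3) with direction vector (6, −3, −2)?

Direction vector d = (6, −3, −2).
AP = (20, −9, 0), and AP × d = (18, 40, −6).
|AP × d|² = 1960 and |d|² = 49, so the distance is √(1960/49) = √40 = 2√10.

2√10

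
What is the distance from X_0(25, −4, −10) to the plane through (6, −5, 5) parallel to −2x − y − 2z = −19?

Parallel planes share the normal n = (−2, −1, −2); since (6, −5, 5) lies on the plane, its equation is −2x − y − 2z = -17.
n = (−2, −1, −2); n·P − (-17) = -9; |n| = 3; distance = 9/3 = 3.

3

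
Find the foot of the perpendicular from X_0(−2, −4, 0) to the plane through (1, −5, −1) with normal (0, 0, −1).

(-2, -4, -1)

n = (0, 0, −1), |n|² = 1, and n·X_0 − 1 = -1.
t = -1/1 = -1, so the foot is X_0 − t·n = (−2, −4, 0) − (-1)·(0, 0, −1) = (−2, −4, −1).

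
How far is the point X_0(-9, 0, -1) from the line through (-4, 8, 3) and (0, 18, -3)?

√67

A direction vector is d = (4, 10, -6).
AP = (-5, -8, -4), and AP × d = (88, -46, -18).
|AP × d|² = 10184 and |d|² = 152, so the distance is √(10184/152) = √67.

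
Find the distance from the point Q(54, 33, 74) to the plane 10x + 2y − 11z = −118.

6

Normal vector n = (10, 2, −11), and n·(54, 33, 74) − (−118) = −90.
|n| = √(100 + 4 + 121) = 15, so the distance is |-90|/15 = 6.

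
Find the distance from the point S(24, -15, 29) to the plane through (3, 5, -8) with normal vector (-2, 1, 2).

The plane has equation n·(r − (3, 5, -8)) = 0, i.e. n·r = -17.
Then n·(24, -15, 29) - (-17) = 12.
|n| = √(4 + 1 + 4) = 3, so the distance is |12|/3 = 4.

4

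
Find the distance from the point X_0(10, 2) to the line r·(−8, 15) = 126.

The normal to the line is n = (−8, 15) with |n| = 17.
|n·X_0 − 126| = |-50 − 126| = 176, so the distance is 176/17.

176/17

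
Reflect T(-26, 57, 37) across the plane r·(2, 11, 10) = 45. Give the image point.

n = (2, 11, 10), |n|² = 225, n·T − 45 = 900, so t = 900/225 = 4.
Foot F = T − 4·n = (-34, 13, -3); the reflection is 2F − T = (-42, -31, -43).

(-42, -31, -43)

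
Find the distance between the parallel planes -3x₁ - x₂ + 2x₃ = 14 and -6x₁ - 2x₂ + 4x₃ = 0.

√14

Divide the second equation by 2 to match normals: -3x₁ - x₂ + 2x₃ = 0.
With common normal n = (-3, -1, 2) (|n| = √14), the distance is |14 − 0|/|n| = 14/√14 = √14.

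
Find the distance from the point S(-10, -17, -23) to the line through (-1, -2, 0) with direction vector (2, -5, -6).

Direction vector d = (2, -5, -6).
AP = (-9, -15, -23); AP·d = 195, |AP|² = 835, |d|² = 65.
distance² = |AP|² − (AP·d)²/|d|² = 835 − 38025/65 = 250, so the distance is 5√10.

5√10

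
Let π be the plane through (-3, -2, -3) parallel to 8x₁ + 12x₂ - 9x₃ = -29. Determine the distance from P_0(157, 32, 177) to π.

4

Parallel planes share the normal n = (8, 12, -9); since (-3, -2, -3) lies on the plane, its equation is 8x₁ + 12x₂ - 9x₃ = -21.
Then n·(157, 32, 177) - (-21) = 68.
|n| = √(64 + 144 + 81) = 17, so the distance is |68|/17 = 4.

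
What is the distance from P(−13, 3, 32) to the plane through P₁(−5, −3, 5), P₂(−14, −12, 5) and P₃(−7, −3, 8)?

P₁P₂ = (−9, −9, 0) and P₁P₃ = (−2, 0, 3), so a normal is n = P₁P₂ × P₁P₃ = (−27, 27, −18).
Then n·(−13, 3, 32) − (−36) = −108.
|n| = √(729 + 729 + 324) = 9√22, so the distance is |-108|/(9√22) = 12/√22.

12/√22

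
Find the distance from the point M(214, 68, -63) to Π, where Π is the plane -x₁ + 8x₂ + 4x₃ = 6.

8

Normal vector n = (-1, 8, 4), and n·(214, 68, -63) - 6 = 72.
|n| = √(1 + 64 + 16) = 9, so the distance is |72|/9 = 8.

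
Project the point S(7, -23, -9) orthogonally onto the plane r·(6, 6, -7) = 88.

n = (6, 6, -7), |n|² = 121, and n·S − 88 = -121.
t = -121/121 = -1, so the foot is S − t·n = (7, -23, -9) − (-1)·(6, 6, -7) = (13, -17, -16).

(13, -17, -16)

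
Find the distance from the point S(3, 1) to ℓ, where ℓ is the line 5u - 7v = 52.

d = |5·3 + (-7)·1 − 52| / √(25 + 49) = |-44|/√74 = 22√74/37.

44/√74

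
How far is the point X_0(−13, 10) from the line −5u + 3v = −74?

169√34/34

d = |(-5)·(-13) + 3·10 − (-74)| / √(25 + 9) = |169|/√34 = 169/√34.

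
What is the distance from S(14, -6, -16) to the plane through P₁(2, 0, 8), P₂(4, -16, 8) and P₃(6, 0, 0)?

P₁P₂ = (2, -16, 0) and P₁P₃ = (4, 0, -8), so a normal is n = P₁P₂ × P₁P₃ = (128, 16, 64).
d = |128·14 + 16·(-6) + 64·(-16) − 768| / √(16384 + 256 + 4096) = |-96| / 144 = 2/3.

2/3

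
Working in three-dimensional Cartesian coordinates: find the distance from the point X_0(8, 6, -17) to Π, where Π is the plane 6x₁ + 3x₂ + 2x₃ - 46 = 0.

Normal vector n = (6, 3, 2), and n·(8, 6, -17) - 46 = -14.
|n| = √(36 + 9 + 4) = 7, so the distance is |-14|/7 = 2.

2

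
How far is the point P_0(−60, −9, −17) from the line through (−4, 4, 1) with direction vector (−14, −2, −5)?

Direction vector d = (−14, −2, −5).
AP = (−56, −13, −18); AP·d = 900, |AP|² = 3629, |d|² = 225.
distance² = |AP|² − (AP·d)²/|d|² = 3629 − 810000/225 = 29, so the distance is √29.

√29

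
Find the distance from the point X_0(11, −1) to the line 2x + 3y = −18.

37√13/13

d = |2·11 + 3·(-1) − (-18)| / √(4 + 9) = |37|/√13 = 37√13/13.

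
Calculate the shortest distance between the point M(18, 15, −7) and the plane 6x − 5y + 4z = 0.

5/√77

Normal vector n = (6, −5, 4), and n·(18, 15, −7) − 0 = 5.
|n| = √(36 + 25 + 16) = √77, so the distance is |5|/√77 = 5√77/77.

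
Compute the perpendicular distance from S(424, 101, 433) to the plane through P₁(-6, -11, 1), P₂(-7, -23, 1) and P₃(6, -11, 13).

8

P₁P₂ = (-1, -12, 0) and P₁P₃ = (12, 0, 12), so a normal is n = P₁P₂ × P₁P₃ = (-144, 12, 144).
n = (-144, 12, 144); n·P − 876 = 1632; |n| = 204; distance = 1632/204 = 8.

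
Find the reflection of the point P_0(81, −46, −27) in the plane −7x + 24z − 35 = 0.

With n = (−7, 0, 24), the signed offset is (n·P_0 − 35)/|n|² = -1250/625 = -2.
P_0' = P_0 − 2t·n = (81, −46, −27) − (-4)·(−7, 0, 24) = (53, −46, 69).

(53, -46, 69)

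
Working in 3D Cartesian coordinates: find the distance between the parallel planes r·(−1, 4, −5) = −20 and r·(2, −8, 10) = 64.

12/√42

Divide the second equation by -2 to match normals: −x₁ + 4x₂ − 5x₃ = -32.
With common normal n = (−1, 4, −5) (|n| = √42), the distance is |(-20) − (-32)|/|n| = 12/√42 = 2√42/7.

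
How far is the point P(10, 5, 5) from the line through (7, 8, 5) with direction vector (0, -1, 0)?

3

Direction vector d = (0, -1, 0).
AP = (3, -3, 0), and AP × d = (0, 0, -3).
|AP × d|² = 9 and |d|² = 1, so the distance is √9 = 3.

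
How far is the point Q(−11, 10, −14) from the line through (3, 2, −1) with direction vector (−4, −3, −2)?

√313

Direction vector d = (−4, −3, −2).
AP = (−14, 8, −13); AP·d = 58, |AP|² = 429, |d|² = 29.
distance² = |AP|² − (AP·d)²/|d|² = 429 − 3364/29 = 313, so the distance is √313.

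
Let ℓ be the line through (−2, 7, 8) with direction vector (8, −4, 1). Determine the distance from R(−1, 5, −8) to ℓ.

Direction vector d = (8, −4, 1).
AP = (1, −2, −16), and AP × d = (−66, −129, 12).
|AP × d|² = 21141 and |d|² = 81, so the distance is √(21141/81) = √261 = 3√29.

3√29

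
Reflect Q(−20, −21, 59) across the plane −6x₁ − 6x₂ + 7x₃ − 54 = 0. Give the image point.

(40, 39, -11)

n = (−6, −6, 7), |n|² = 121, n·Q − 54 = 605, so t = 605/121 = 5.
Foot F = Q − 5·n = (10, 9, 24); the reflection is 2F − Q = (40, 39, −11).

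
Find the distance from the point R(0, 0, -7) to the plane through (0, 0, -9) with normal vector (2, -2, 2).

2√3/3

The plane has equation n·(r − (0, 0, -9)) = 0, i.e. n·r = -18.
n = (2, -2, 2); n·P − (-18) = 4; |n| = 2√3; distance = 4/(2√3) = 2√3/3.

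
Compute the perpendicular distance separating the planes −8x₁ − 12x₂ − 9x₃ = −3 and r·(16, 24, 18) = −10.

8/17

Divide the second equation by -2 to match normals: −8x₁ − 12x₂ − 9x₃ = 5.
Both planes have normal n = (−8, −12, −9), |n| = 17. Any point on the first plane is at distance |5 − (-3)|/|n| = 8/17 from the second.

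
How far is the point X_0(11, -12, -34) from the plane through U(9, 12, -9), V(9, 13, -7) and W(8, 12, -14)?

13/√30

UV = (0, 1, 2) and UW = (-1, 0, -5), so a normal is n = UV × UW = (-5, -2, 1).
Then n·(11, -12, -34) - (-78) = 13.
|n| = √(25 + 4 + 1) = √30, so the distance is |13|/√30 = 13/√30.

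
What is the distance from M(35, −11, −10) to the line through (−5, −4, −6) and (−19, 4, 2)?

3√41

A direction vector is d = (−14, 8, 8).
AP = (40, −7, −4), and AP × d = (−24, −264, 222).
|AP × d|² = 119556 and |d|² = 324, so the distance is √(119556/324) = √369 = 3√41.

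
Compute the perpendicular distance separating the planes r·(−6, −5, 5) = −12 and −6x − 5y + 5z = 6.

With common normal n = (−6, −5, 5) (|n| = √86), the distance is |(-12) − 6|/|n| = 18/√86 = 9√86/43.

9√86/43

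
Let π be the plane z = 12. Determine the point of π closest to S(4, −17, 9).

The perpendicular from S has direction n = (0, 0, 1): r = (4, −17, 9) + μ(0, 0, 1).
Substitute into the plane: n·(S + μn) = 12 gives 9 + 1μ = 12, so μ = 3.
Foot = (4, −17, 9) + 3·(0, 0, 1) = (4, −17, 12).

(4, -17, 12)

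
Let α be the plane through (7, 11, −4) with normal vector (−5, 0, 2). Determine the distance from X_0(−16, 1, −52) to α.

19/√29

The plane has equation n·(r − (7, 11, −4)) = 0, i.e. n·r = -43.
d = |(-5)·(-16) + 2·(-52) − (-43)| / √(25 + 0 + 4) = |19| / √29 = 19/√29.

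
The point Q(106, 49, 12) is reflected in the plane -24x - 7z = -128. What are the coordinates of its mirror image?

With n = (-24, 0, -7), the signed offset is (n·Q − (-128))/|n|² = -2500/625 = -4.
Q' = Q − 2t·n = (106, 49, 12) − (-8)·(-24, 0, -7) = (-86, 49, -44).

(-86, 49, -44)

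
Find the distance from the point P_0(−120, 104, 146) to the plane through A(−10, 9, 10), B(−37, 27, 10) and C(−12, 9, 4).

AB = (−27, 18, 0) and AC = (−2, 0, −6), so a normal is n = AB × AC = (−108, −162, 36).
Then n·(−120, 104, 146) − (−18) = 1386.
|n| = √(11664 + 26244 + 1296) = 198, so the distance is |1386|/198 = 7.

7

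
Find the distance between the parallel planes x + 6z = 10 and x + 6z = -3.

With common normal n = (1, 0, 6) (|n| = √37), the distance is |10 − (-3)|/|n| = 13/√37 = 13√37/37.

13√37/37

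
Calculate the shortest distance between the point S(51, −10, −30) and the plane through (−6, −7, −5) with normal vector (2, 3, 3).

The plane has equation n·(r − (−6, −7, −5)) = 0, i.e. n·r = -48.
Then n·(51, −10, −30) − (−48) = 30.
|n| = √(4 + 9 + 9) = √22, so the distance is |30|/√22 = 30/√22.

15√22/11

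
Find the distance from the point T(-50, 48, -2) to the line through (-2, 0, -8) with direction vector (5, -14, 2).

Direction vector d = (5, -14, 2).
AP = (-48, 48, 6); AP·d = -900, |AP|² = 4644, |d|² = 225.
distance² = |AP|² − (AP·d)²/|d|² = 4644 − 810000/225 = 1044, so the distance is 6√29.

6√29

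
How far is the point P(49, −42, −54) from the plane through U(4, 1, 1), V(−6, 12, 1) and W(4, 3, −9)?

3

UV = (−10, 11, 0) and UW = (0, 2, −10), so a normal is n = UV × UW = (−110, −100, −20).
Then n·(49, −42, −54) − (−560) = 450.
|n| = √(12100 + 10000 + 400) = 150, so the distance is |450|/150 = 3.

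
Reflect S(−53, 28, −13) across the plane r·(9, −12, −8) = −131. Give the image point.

With n = (9, −12, −8), the signed offset is (n·S − (-131))/|n|² = -578/289 = -2.
S' = S − 2t·n = (−53, 28, −13) − (-4)·(9, −12, −8) = (−17, −20, −45).

(-17, -20, -45)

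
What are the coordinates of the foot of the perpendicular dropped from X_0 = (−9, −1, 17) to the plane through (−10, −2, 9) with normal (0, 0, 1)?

(-9, -1, 9)

The perpendicular from X_0 has direction n = (0, 0, 1): r = (−9, −1, 17) + μ(0, 0, 1).
Substitute into the plane: n·(X_0 + μn) = 9 gives 17 + 1μ = 9, so μ = -8.
Foot = (−9, −1, 17) + (-8)·(0, 0, 1) = (−9, −1, 9).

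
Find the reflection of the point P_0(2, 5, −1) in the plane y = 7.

(2, 9, -1)

With n = (0, 1, 0), the signed offset is (n·P_0 − 7)/|n|² = -2/1 = -2.
P_0' = P_0 − 2t·n = (2, 5, −1) − (-4)·(0, 1, 0) = (2, 9, −1).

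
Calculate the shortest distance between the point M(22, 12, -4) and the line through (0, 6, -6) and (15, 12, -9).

A direction vector is d = (15, 6, -3).
AP = (22, 6, 2); AP·d = 360, |AP|² = 524, |d|² = 270.
distance² = |AP|² − (AP·d)²/|d|² = 524 − 129600/270 = 44, so the distance is 2√11.

2√11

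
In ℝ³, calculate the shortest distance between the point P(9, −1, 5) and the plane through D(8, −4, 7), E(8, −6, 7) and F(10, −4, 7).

2

DE = (0, −2, 0) and DF = (2, 0, 0), so a normal is n = DE × DF = (0, 0, 4).
Then n·(9, −1, 5) − 28 = −8.
|n| = √(0 + 0 + 16) = 4, so the distance is |-8|/4 = 2.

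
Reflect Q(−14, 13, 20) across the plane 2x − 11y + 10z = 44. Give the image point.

With n = (2, −11, 10), the signed offset is (n·Q − 44)/|n|² = -15/225 = -1/15.
Q' = Q − 2t·n = (−14, 13, 20) − (-2/15)·(2, −11, 10) = (−206/15, 173/15, 64/3).

(-206/15, 173/15, 64/3)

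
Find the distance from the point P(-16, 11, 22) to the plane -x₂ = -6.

5

Normal vector n = (0, -1, 0), and n·(-16, 11, 22) - (-6) = -5.
|n| = √(0 + 1 + 0) = 1, so the distance is |-5|/1 = 5.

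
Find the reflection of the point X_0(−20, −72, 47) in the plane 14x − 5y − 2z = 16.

(-244/15, -220/3, 697/15)

With n = (14, −5, −2), the signed offset is (n·X_0 − 16)/|n|² = -30/225 = -2/15.
X_0' = X_0 − 2t·n = (−20, −72, 47) − (-4/15)·(14, −5, −2) = (−244/15, −220/3, 697/15).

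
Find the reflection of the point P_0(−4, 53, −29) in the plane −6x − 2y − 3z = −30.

With n = (−6, −2, −3), the signed offset is (n·P_0 − (-30))/|n|² = 35/49 = 5/7.
P_0' = P_0 − 2t·n = (−4, 53, −29) − (10/7)·(−6, −2, −3) = (32/7, 391/7, −173/7).

(32/7, 391/7, -173/7)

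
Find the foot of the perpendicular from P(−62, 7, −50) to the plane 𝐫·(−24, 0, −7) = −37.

(10, 7, -29)

The perpendicular from P has direction n = (−24, 0, −7): r = (−62, 7, −50) + μ(−24, 0, −7).
Substitute into the plane: n·(P + μn) = -37 gives 1838 + 625μ = -37, so μ = -3.
Foot = (−62, 7, −50) + (-3)·(−24, 0, −7) = (10, 7, −29).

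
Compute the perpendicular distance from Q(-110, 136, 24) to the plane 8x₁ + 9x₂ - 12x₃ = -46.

6

Normal vector n = (8, 9, -12), and n·(-110, 136, 24) - (-46) = 102.
|n| = √(64 + 81 + 144) = 17, so the distance is |102|/17 = 6.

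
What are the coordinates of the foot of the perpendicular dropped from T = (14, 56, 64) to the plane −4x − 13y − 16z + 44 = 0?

(-2, 4, 0)

n = (−4, −13, −16), |n|² = 441, and n·T − (-44) = -1764.
t = -1764/441 = -4, so the foot is T − t·n = (14, 56, 64) − (-4)·(−4, −13, −16) = (−2, 4, 0).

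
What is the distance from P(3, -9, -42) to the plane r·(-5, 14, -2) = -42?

Normal vector n = (-5, 14, -2), and n·(3, -9, -42) - (-42) = -15.
|n| = √(25 + 196 + 4) = 15, so the distance is |-15|/15 = 1.

1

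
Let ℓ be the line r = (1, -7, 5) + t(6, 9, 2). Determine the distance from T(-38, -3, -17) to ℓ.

Direction vector d = (6, 9, 2).
AP = (-39, 4, -22), and AP × d = (206, -54, -375).
|AP × d|² = 185977 and |d|² = 121, so the distance is √(185977/121) = √1537.

√1537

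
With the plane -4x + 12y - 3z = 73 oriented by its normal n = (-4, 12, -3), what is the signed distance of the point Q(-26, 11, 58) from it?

n·Q − 73 = -11.
|n| = 13, so the signed distance is -11/13.

-11/13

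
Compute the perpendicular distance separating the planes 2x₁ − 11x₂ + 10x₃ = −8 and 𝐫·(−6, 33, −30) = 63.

Divide the second equation by -3 to match normals: 2x₁ − 11x₂ + 10x₃ = -21.
Both planes have normal n = (2, −11, 10), |n| = 15. Any point on the first plane is at distance |(-21) − (-8)|/|n| = 13/15 from the second.

13/15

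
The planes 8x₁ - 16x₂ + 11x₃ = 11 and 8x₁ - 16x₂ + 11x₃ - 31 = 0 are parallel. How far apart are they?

Both planes have normal n = (8, -16, 11), |n| = 21. Any point on the first plane is at distance |31 − 11|/|n| = 20/21 from the second.

20/21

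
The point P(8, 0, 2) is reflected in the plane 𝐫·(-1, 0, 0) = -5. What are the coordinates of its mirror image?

(2, 0, 2)

With n = (-1, 0, 0), the signed offset is (n·P − (-5))/|n|² = -3/1 = -3.
P' = P − 2t·n = (8, 0, 2) − (-6)·(-1, 0, 0) = (2, 0, 2).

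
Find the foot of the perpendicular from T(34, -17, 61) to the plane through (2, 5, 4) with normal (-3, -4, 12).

The perpendicular from T has direction n = (-3, -4, 12): r = (34, -17, 61) + μ(-3, -4, 12).
Substitute into the plane: n·(T + μn) = 22 gives 698 + 169μ = 22, so μ = -4.
Foot = (34, -17, 61) + (-4)·(-3, -4, 12) = (46, -1, 13).

(46, -1, 13)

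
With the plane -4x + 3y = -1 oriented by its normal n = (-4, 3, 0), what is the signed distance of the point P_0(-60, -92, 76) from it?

n·P_0 − (-1) = -35.
|n| = 5, so the signed distance is -35/5 = -7.

-7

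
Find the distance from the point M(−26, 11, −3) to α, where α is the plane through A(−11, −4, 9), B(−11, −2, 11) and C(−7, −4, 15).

AB = (0, 2, 2) and AC = (4, 0, 6), so a normal is n = AB × AC = (12, 8, −8).
Then n·(−26, 11, −3) − (−236) = 36.
|n| = √(144 + 64 + 64) = 4√17, so the distance is |36|/(4√17) = 9√17/17.

9/√17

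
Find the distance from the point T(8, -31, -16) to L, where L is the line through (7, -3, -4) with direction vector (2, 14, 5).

√29

Direction vector d = (2, 14, 5).
AP = (1, -28, -12), and AP × d = (28, -29, 70).
|AP × d|² = 6525 and |d|² = 225, so the distance is √(6525/225) = √29.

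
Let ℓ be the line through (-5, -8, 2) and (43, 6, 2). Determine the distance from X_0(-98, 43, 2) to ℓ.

A direction vector is d = (48, 14, 0).
AP = (-93, 51, 0), and AP × d = (0, 0, -3750).
|AP × d|² = 14062500 and |d|² = 2500, so the distance is √(14062500/2500) = √5625 = 75.

75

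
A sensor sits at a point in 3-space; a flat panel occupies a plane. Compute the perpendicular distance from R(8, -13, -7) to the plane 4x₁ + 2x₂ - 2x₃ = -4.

d = |4·8 + 2·(-13) + (-2)·(-7) − (-4)| / √(16 + 4 + 4) = |24| / (2√6) = 2√6.

2√6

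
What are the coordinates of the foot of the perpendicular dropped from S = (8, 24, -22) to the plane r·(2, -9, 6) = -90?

(12, 6, -10)

The perpendicular from S has direction n = (2, -9, 6): r = (8, 24, -22) + λ(2, -9, 6).
Substitute into the plane: n·(S + λn) = -90 gives -332 + 121λ = -90, so λ = 2.
Foot = (8, 24, -22) + 2·(2, -9, 6) = (12, 6, -10).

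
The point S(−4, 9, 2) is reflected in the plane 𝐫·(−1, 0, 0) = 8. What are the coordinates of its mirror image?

n = (−1, 0, 0), |n|² = 1, n·S − 8 = -4, so t = -4/1 = -4.
Foot F = S − (-4)·n = (−8, 9, 2); the reflection is 2F − S = (−12, 9, 2).

(-12, 9, 2)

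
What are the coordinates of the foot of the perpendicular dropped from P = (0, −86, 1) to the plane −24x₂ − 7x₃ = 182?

(0, -14, 22)

The perpendicular from P has direction n = (0, −24, −7): r = (0, −86, 1) + λ(0, −24, −7).
Substitute into the plane: n·(P + λn) = 182 gives 2057 + 625λ = 182, so λ = -3.
Foot = (0, −86, 1) + (-3)·(0, −24, −7) = (0, −14, 22).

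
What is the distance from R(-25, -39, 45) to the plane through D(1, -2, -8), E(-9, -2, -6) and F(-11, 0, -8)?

17/√62

DE = (-10, 0, 2) and DF = (-12, 2, 0), so a normal is n = DE × DF = (-4, -24, -20).
n = (-4, -24, -20); n·P − 204 = -68; |n| = 4√62; distance = 68/(4√62) = 17√62/62.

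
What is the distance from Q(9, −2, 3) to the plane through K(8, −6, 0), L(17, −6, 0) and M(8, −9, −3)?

1/√2

KL = (9, 0, 0) and KM = (0, −3, −3), so a normal is n = KL × KM = (0, 27, −27).
d = |27·(-2) + (-27)·3 − (-162)| / √(0 + 729 + 729) = |27| / (27√2) = 1/√2.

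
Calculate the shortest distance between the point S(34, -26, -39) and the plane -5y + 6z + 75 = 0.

Normal vector n = (0, -5, 6), and n·(34, -26, -39) - (-75) = -29.
|n| = √(0 + 25 + 36) = √61, so the distance is |-29|/√61 = 29/√61.

29√61/61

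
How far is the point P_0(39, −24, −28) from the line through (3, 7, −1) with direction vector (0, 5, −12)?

3√313

Direction vector d = (0, 5, −12).
AP = (36, −31, −27), and AP × d = (507, 432, 180).
|AP × d|² = 476073 and |d|² = 169, so the distance is √(476073/169) = √2817 = 3√313.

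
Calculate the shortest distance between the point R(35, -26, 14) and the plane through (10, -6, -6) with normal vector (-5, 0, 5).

The plane has equation n·(r − (10, -6, -6)) = 0, i.e. n·r = -80.
Then n·(35, -26, 14) - (-80) = -25.
|n| = √(25 + 0 + 25) = 5√2, so the distance is |-25|/(5√2) = 5√2/2.

5√2/2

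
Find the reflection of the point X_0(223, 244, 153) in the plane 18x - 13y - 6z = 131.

(5453/23, 5378/23, 3411/23)

n = (18, -13, -6), |n|² = 529, n·X_0 − 131 = -207, so t = -207/529 = -9/23.
Foot F = X_0 − (-9/23)·n = (5291/23, 5495/23, 3465/23); the reflection is 2F − X_0 = (5453/23, 5378/23, 3411/23).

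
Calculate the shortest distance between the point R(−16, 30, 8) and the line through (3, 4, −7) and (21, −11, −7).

√286

A direction vector is d = (18, −15, 0).
AP = (−19, 26, 15), and AP × d = (225, 270, −183).
|AP × d|² = 157014 and |d|² = 549, so the distance is √(157014/549) = √286.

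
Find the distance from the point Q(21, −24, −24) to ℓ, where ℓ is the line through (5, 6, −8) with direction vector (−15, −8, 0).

Direction vector d = (−15, −8, 0).
AP = (16, −30, −16), and AP × d = (−128, 240, −578).
|AP × d|² = 408068 and |d|² = 289, so the distance is √(408068/289) = √1412 = 2√353.

2√353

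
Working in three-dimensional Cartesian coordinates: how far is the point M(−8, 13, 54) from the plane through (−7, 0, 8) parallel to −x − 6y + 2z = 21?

15√41/41

Parallel planes share the normal n = (−1, −6, 2); since (−7, 0, 8) lies on the plane, its equation is −x − 6y + 2z = 23.
Then n·(−8, 13, 54) − 23 = 15.
|n| = √(1 + 36 + 4) = √41, so the distance is |15|/√41 = 15/√41.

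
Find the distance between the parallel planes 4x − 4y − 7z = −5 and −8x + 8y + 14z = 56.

Divide the second equation by -2 to match normals: 4x − 4y − 7z = -28.
Both planes have normal n = (4, −4, −7), |n| = 9. Any point on the first plane is at distance |(-28) − (-5)|/|n| = 23/9 from the second.

23/9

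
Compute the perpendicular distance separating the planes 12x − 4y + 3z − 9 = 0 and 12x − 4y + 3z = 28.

Both planes have normal n = (12, −4, 3), |n| = 13. Any point on the first plane is at distance |28 − 9|/|n| = 19/13 from the second.

19/13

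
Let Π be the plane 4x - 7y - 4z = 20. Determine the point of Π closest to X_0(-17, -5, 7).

n = (4, -7, -4), |n|² = 81, and n·X_0 − 20 = -81.
t = -81/81 = -1, so the foot is X_0 − t·n = (-17, -5, 7) − (-1)·(4, -7, -4) = (-13, -12, 3).

(-13, -12, 3)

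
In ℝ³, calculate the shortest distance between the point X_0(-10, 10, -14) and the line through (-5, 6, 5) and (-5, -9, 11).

√286

A direction vector is d = (0, -15, 6).
AP = (-5, 4, -19); AP·d = -174, |AP|² = 402, |d|² = 261.
distance² = |AP|² − (AP·d)²/|d|² = 402 − 30276/261 = 286, so the distance is √286.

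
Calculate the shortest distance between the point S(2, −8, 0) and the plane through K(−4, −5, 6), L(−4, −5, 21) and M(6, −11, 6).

KL = (0, 0, 15) and KM = (10, −6, 0), so a normal is n = KL × KM = (90, 150, 0).
n = (90, 150, 0); n·P − (-1110) = 90; |n| = 30√34; distance = 90/(30√34) = 3√34/34.

3√34/34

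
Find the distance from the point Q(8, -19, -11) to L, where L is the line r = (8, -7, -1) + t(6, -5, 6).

Direction vector d = (6, -5, 6).
AP = (0, -12, -10), and AP × d = (-122, -60, 72).
|AP × d|² = 23668 and |d|² = 97, so the distance is √(23668/97) = √244 = 2√61.

2√61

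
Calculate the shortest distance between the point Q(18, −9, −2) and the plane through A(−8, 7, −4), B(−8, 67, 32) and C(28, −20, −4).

AB = (0, 60, 36) and AC = (36, −27, 0), so a normal is n = AB × AC = (972, 1296, −2160).
d = |972·18 + 1296·(-9) + (-2160)·(-2) − 9936| / √(944784 + 1679616 + 4665600) = |216| / 2700 = 2/25.

2/25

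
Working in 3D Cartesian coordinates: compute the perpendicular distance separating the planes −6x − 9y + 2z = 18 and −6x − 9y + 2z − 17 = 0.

1/11

Both planes have normal n = (−6, −9, 2), |n| = 11. Any point on the first plane is at distance |17 − 18|/|n| = 1/11 from the second.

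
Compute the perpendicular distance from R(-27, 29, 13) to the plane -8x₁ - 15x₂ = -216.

Normal vector n = (-8, -15, 0), and n·(-27, 29, 13) - (-216) = -3.
|n| = √(64 + 225 + 0) = 17, so the distance is |-3|/17 = 3/17.

3/17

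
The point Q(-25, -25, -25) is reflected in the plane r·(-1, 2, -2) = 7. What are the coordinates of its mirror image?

n = (-1, 2, -2), |n|² = 9, n·Q − 7 = 18, so t = 18/9 = 2.
Foot F = Q − 2·n = (-23, -29, -21); the reflection is 2F − Q = (-21, -33, -17).

(-21, -33, -17)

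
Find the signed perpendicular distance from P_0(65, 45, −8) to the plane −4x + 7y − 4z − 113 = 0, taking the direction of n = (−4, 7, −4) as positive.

-26/9

n·P_0 − 113 = -26.
|n| = 9, so the signed distance is -26/9.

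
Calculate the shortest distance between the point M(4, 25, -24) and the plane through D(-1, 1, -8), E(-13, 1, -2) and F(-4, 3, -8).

DE = (-12, 0, 6) and DF = (-3, 2, 0), so a normal is n = DE × DF = (-12, -18, -24).
d = |(-12)·4 + (-18)·25 + (-24)·(-24) − 186| / √(144 + 324 + 576) = |-108| / (6√29) = 18√29/29.

18√29/29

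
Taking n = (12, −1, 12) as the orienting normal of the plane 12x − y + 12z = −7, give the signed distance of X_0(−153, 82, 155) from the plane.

-3

n·X_0 − (-7) = -51.
|n| = 17, so the signed distance is -51/17 = -3.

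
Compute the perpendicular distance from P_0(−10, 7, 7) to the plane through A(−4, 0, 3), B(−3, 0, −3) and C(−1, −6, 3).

AB = (1, 0, −6) and AC = (3, −6, 0), so a normal is n = AB × AC = (−36, −18, −6).
d = |(-36)·(-10) + (-18)·7 + (-6)·7 − 126| / √(1296 + 324 + 36) = |66| / (6√46) = 11√46/46.

11√46/46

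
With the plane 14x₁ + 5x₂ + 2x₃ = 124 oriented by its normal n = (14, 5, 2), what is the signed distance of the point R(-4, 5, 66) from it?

n·R − 124 = -23.
|n| = 15, so the signed distance is -23/15.

-23/15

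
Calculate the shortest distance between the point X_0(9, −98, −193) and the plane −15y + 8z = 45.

7

Normal vector n = (0, −15, 8), and n·(9, −98, −193) − 45 = −119.
|n| = √(0 + 225 + 64) = 17, so the distance is |-119|/17 = 7.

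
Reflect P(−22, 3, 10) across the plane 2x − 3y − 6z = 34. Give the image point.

n = (2, −3, −6), |n|² = 49, n·P − 34 = -147, so t = -147/49 = -3.
Foot F = P − (-3)·n = (−16, −6, −8); the reflection is 2F − P = (−10, −15, −26).

(-10, -15, -26)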